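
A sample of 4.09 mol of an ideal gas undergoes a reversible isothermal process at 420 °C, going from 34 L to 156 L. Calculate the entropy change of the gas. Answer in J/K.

For an isothermal ideal gas ΔS_gas = nR ln(V₂/V₁) = 4.09 × 8.314 × ln(156/34) = 51.8 J/K.

ΔS_gas = 51.8 J/K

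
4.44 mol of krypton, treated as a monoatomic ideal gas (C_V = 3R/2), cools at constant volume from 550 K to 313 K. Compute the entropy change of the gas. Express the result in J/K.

ΔS = -31.2 J/K

At constant volume, ΔS = nC_V ln(T₂/T₁) with C_V = 3R/2 = 12.47 J mol⁻¹ K⁻¹.
ΔS = 4.44 × 12.47 × ln(313/550) = -31.2 J/K.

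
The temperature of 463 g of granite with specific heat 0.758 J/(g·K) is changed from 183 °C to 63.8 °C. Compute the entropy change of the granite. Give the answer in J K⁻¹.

In kelvin: T₁ = 456.15 K, T₂ = 336.95 K. ΔS = ∫dQ_rev/T = m c ln(T₂/T₁) = 463 × 0.758 × ln(336.95/456.15) = -106 J/K.

ΔS = -106 J/K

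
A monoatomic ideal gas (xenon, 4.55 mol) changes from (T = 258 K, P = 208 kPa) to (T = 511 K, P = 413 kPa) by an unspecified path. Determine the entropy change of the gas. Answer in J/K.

ΔS = nC_p ln(T₂/T₁) − nR ln(P₂/P₁), with C_p = 5R/2 = 20.79 J mol⁻¹ K⁻¹ for a monoatomic ideal gas.
ΔS = 4.55 × [20.79 × ln(511/258) − 8.314 × ln(413/208)] = 38.7 J/K.

ΔS = 38.7 J/K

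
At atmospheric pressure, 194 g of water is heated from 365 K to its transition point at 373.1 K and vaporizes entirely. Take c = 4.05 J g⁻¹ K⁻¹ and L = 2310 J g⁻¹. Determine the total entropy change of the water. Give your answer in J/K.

Warming step: ΔS₁ = m c ln(T_tr/T_i) = 194 × 4.05 × ln(373.1/365) = 17.25 J/K.
Phase change: ΔS₂ = +mL/T_tr = 194 × 2310 / 373.1 = 1201 J/K.
ΔS_total = (17.25) + (1201) = 1220 J/K.

ΔS = 1220 J/K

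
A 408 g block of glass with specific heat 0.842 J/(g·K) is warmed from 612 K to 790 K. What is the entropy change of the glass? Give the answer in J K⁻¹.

ΔS = 87.7 J/K

ΔS = ∫dQ_rev/T = m c ln(T₂/T₁) = 408 × 0.842 × ln(790/612) = 87.7 J/K.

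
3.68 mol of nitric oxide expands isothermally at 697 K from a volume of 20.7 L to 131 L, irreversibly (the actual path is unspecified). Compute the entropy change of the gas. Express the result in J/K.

Entropy is a state function, so ΔS_gas depends only on the end states.
For an isothermal ideal gas ΔS_gas = nR ln(V₂/V₁) = 3.68 × 8.314 × ln(131/20.7) = 56.5 J/K.

ΔS_gas = 56.5 J/K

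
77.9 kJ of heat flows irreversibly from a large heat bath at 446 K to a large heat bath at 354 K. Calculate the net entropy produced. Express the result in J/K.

ΔS_total = 45.4 J/K

ΔS_hot = −Q/T_H = −77900/446 = -174.7 J/K and ΔS_cold = +Q/T_C = 77900/354 = 220.1 J/K.
ΔS_total = -174.7 + 220.1 = 45.4 J/K, positive as the second law requires.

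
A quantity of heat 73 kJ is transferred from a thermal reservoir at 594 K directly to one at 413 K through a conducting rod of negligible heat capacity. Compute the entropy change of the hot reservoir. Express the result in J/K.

The hot reservoir loses heat Q, so ΔS_hot = −Q/T_H = −73000/594 = -123 J/K.

ΔS_hot = -123 J/K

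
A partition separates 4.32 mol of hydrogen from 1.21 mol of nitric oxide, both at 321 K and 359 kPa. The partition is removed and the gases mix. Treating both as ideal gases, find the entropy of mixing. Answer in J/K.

ΔS_mix = 24.2 J/K

Mole fractions: x_A = 4.32/5.53 = 0.781, x_B = 0.219.
ΔS_mix = −R(n_A ln x_A + n_B ln x_B) = −8.314 × (4.32 ln 0.781 + 1.21 ln 0.219) = 24.2 J/K.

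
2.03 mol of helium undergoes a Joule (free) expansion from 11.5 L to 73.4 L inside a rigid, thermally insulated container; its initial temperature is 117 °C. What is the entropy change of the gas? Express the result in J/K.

ΔS_gas = 31.3 J/K

For an ideal gas in free expansion Q = 0 and W = 0, so T is unchanged.
Entropy is a state function; using a reversible isothermal path, ΔS_gas = nR ln(V₂/V₁) = 2.03 × 8.314 × ln(73.4/11.5) = 31.3 J/K.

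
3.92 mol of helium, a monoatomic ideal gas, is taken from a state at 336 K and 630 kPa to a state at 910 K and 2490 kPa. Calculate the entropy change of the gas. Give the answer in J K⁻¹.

ΔS = nC_p ln(T₂/T₁) − nR ln(P₂/P₁), with C_p = 5R/2 = 20.79 J mol⁻¹ K⁻¹ for a monoatomic ideal gas.
ΔS = 3.92 × [20.79 × ln(910/336) − 8.314 × ln(2490/630)] = 36.4 J/K.

ΔS = 36.4 J/K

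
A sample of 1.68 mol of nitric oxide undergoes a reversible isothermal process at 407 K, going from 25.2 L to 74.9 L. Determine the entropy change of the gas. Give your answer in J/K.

ΔS_gas = 15.2 J/K

For an isothermal ideal gas ΔS_gas = nR ln(V₂/V₁) = 1.68 × 8.314 × ln(74.9/25.2) = 15.2 J/K.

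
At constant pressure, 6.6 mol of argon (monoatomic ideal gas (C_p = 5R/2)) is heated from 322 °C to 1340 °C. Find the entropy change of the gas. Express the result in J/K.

ΔS = 137 J/K

In kelvin: T₁ = 595.15 K, T₂ = 1613.15 K. At constant pressure, ΔS = nC_p ln(T₂/T₁) with C_p = 5R/2 = 20.79 J mol⁻¹ K⁻¹.
ΔS = 6.6 × 20.79 × ln(1613.15/595.15) = 137 J/K.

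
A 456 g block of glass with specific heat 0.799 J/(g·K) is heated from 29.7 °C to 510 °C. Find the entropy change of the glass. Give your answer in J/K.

In kelvin: T₁ = 302.85 K, T₂ = 783.15 K. ΔS = ∫dQ_rev/T = m c ln(T₂/T₁) = 456 × 0.799 × ln(783.15/302.85) = 346 J/K.

ΔS = 346 J/K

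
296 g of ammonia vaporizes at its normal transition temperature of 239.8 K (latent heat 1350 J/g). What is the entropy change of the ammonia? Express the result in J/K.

ΔS = 1670 J/K

Heat absorbed by the substance: Q = mL = 296 × 1350 = 399600 J.
At constant T, ΔS = Q_rev/T = 399600 / 239.8 = 1670 J/K.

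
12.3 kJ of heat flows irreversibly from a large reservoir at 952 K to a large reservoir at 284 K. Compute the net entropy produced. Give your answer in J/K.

ΔS_hot = −Q/T_H = −12300/952 = -12.92 J/K and ΔS_cold = +Q/T_C = 12300/284 = 43.31 J/K.
ΔS_total = -12.92 + 43.31 = 30.4 J/K, positive as the second law requires.

ΔS_total = 30.4 J/K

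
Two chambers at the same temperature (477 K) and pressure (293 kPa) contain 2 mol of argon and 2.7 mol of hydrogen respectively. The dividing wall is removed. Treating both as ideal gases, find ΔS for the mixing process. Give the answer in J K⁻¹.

Mole fractions: x_A = 2/4.7 = 0.426, x_B = 0.574.
ΔS_mix = −R(n_A ln x_A + n_B ln x_B) = −8.314 × (2 ln 0.426 + 2.7 ln 0.574) = 26.7 J/K.

ΔS_mix = 26.7 J/K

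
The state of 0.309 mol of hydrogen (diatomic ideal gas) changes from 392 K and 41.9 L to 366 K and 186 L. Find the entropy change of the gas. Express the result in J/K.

ΔS = 3.39 J/K

Entropy is a state function: ΔS = nC_V ln(T₂/T₁) + nR ln(V₂/V₁), with C_V = 5R/2 = 20.79 J mol⁻¹ K⁻¹ for a diatomic ideal gas.
ΔS = 0.309 × [20.79 × ln(366/392) + 8.314 × ln(186/41.9)] = 3.39 J/K.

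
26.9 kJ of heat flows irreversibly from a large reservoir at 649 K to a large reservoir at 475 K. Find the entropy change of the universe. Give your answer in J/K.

ΔS_hot = −Q/T_H = −26900/649 = -41.45 J/K and ΔS_cold = +Q/T_C = 26900/475 = 56.63 J/K.
ΔS_total = -41.45 + 56.63 = 15.2 J/K, positive as the second law requires.

ΔS_total = 15.2 J/K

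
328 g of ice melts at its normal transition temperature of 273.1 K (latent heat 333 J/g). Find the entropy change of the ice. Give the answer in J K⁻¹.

ΔS = 400 J/K

Heat absorbed by the substance: Q = mL = 328 × 333 = 109224 J.
At constant T, ΔS = Q_rev/T = 109224 / 273.1 = 400 J/K.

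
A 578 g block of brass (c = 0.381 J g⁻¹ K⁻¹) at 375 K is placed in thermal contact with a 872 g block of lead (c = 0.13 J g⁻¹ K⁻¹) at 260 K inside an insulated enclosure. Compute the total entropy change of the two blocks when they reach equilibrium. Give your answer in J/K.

ΔS_total = 4.81 J/K

Energy balance: T_f = (m₁c₁T₁ + m₂c₂T₂)/(m₁c₁ + m₂c₂) = 335.92 K.
ΔS₁ = m₁c₁ ln(T_f/T₁) = 220.218 × ln(335.92/375) = -24.236 J/K.
ΔS₂ = m₂c₂ ln(T_f/T₂) = 113.36 × ln(335.92/260) = 29.042 J/K.
ΔS_total = -24.236 + 29.042 = 4.81 J/K.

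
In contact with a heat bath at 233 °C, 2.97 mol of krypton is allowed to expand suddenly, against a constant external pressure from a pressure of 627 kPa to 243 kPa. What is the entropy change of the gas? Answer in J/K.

ΔS_gas = 23.4 J/K

Entropy is a state function, so ΔS_gas depends only on the end states.
For an isothermal ideal gas ΔS_gas = nR ln(P₁/P₂) = 2.97 × 8.314 × ln(627/243) = 23.4 J/K.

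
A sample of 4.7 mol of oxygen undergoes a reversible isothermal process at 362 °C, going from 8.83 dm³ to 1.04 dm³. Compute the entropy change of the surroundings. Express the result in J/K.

For an isothermal ideal gas ΔS_gas = nR ln(V₂/V₁) = 4.7 × 8.314 × ln(1.04/8.83) = -83.6 J/K.
The process is reversible, so ΔS_surr = −ΔS_gas = 83.6 J/K and ΔS_universe = 0.

ΔS_surr = 83.6 J/K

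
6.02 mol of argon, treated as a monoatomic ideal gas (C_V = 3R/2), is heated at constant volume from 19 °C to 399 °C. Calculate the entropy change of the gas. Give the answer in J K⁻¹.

ΔS = 62.6 J/K

In kelvin: T₁ = 292.15 K, T₂ = 672.15 K. At constant volume, ΔS = nC_V ln(T₂/T₁) with C_V = 3R/2 = 12.47 J mol⁻¹ K⁻¹.
ΔS = 6.02 × 12.47 × ln(672.15/292.15) = 62.6 J/K.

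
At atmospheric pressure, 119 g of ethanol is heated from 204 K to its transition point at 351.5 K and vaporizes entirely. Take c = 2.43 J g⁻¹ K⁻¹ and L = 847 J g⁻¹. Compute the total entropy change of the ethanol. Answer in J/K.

Warming step: ΔS₁ = m c ln(T_tr/T_i) = 119 × 2.43 × ln(351.5/204) = 157.3 J/K.
Phase change: ΔS₂ = +mL/T_tr = 119 × 847 / 351.5 = 286.8 J/K.
ΔS_total = (157.3) + (286.8) = 444 J/K.

ΔS = 444 J/K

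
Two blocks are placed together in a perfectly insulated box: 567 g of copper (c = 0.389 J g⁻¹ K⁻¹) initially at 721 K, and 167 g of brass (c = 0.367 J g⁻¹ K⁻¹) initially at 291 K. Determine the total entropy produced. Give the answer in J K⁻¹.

ΔS_total = 16.5 J/K

Energy balance: T_f = (m₁c₁T₁ + m₂c₂T₂)/(m₁c₁ + m₂c₂) = 627.5 K.
ΔS₁ = m₁c₁ ln(T_f/T₁) = 220.563 × ln(627.5/721) = -30.64 J/K.
ΔS₂ = m₂c₂ ln(T_f/T₂) = 61.289 × ln(627.5/291) = 47.1 J/K.
ΔS_total = -30.64 + 47.1 = 16.5 J/K.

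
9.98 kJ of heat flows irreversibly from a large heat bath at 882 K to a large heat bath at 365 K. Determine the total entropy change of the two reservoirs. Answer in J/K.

ΔS_hot = −Q/T_H = −9980/882 = -11.32 J/K and ΔS_cold = +Q/T_C = 9980/365 = 27.34 J/K.
ΔS_total = -11.32 + 27.34 = 16 J/K, positive as the second law requires.

ΔS_total = 16 J/K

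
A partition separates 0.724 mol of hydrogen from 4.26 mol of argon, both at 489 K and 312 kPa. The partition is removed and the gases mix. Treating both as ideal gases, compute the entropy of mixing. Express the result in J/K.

ΔS_mix = 17.2 J/K

Mole fractions: x_A = 0.724/4.98 = 0.145, x_B = 0.855.
ΔS_mix = −R(n_A ln x_A + n_B ln x_B) = −8.314 × (0.724 ln 0.145 + 4.26 ln 0.855) = 17.2 J/K.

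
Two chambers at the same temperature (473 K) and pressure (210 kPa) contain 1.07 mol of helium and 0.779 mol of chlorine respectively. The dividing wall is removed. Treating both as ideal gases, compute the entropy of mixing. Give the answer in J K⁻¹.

Mole fractions: x_A = 1.07/1.85 = 0.579, x_B = 0.421.
ΔS_mix = −R(n_A ln x_A + n_B ln x_B) = −8.314 × (1.07 ln 0.579 + 0.779 ln 0.421) = 10.5 J/K.

ΔS_mix = 10.5 J/K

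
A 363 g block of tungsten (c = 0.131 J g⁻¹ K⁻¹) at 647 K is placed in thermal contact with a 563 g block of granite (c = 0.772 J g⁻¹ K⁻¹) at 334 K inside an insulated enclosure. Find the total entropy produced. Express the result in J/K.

ΔS_total = 11.2 J/K

Energy balance: T_f = (m₁c₁T₁ + m₂c₂T₂)/(m₁c₁ + m₂c₂) = 364.87 K.
ΔS₁ = m₁c₁ ln(T_f/T₁) = 47.553 × ln(364.87/647) = -27.24 J/K.
ΔS₂ = m₂c₂ ln(T_f/T₂) = 434.636 × ln(364.87/334) = 38.42 J/K.
ΔS_total = -27.24 + 38.42 = 11.2 J/K.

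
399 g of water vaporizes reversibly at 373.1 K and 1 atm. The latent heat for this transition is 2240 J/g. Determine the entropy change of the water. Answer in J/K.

ΔS = 2400 J/K

Heat absorbed by the substance: Q = mL = 399 × 2240 = 893760 J.
At constant T, ΔS = Q_rev/T = 893760 / 373.1 = 2400 J/K.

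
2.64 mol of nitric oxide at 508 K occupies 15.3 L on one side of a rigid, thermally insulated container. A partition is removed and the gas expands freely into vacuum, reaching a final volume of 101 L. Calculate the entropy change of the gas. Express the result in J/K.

For an ideal gas in free expansion Q = 0 and W = 0, so T is unchanged.
Entropy is a state function; using a reversible isothermal path, ΔS_gas = nR ln(V₂/V₁) = 2.64 × 8.314 × ln(101/15.3) = 41.4 J/K.

ΔS_gas = 41.4 J/K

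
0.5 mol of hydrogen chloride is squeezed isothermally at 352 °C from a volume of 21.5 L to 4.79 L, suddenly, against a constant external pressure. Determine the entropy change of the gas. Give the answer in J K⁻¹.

Entropy is a state function, so ΔS_gas depends only on the end states.
For an isothermal ideal gas ΔS_gas = nR ln(V₂/V₁) = 0.5 × 8.314 × ln(4.79/21.5) = -6.24 J/K.

ΔS_gas = -6.24 J/K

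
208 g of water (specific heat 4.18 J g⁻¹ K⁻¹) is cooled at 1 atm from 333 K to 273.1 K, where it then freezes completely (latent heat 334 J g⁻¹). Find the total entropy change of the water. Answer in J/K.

Cooling step: ΔS₁ = m c ln(T_tr/T_i) = 208 × 4.18 × ln(273.1/333) = -172.4 J/K.
Phase change: ΔS₂ = −mL/T_tr = −208 × 334 / 273.1 = -254.4 J/K.
ΔS_total = (-172.4) + (-254.4) = -427 J/K.

ΔS = -427 J/K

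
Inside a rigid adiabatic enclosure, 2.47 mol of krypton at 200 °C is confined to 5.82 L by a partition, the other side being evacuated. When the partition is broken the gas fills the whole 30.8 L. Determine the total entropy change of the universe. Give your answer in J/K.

No heat is exchanged and no work is done, so the ideal-gas temperature stays constant.
Entropy is a state function; using a reversible isothermal path, ΔS_gas = nR ln(V₂/V₁) = 2.47 × 8.314 × ln(30.8/5.82) = 34.2 J/K.
The insulated surroundings exchange no heat, so ΔS_surr = 0 and ΔS_universe = ΔS_gas.

ΔS_universe = 34.2 J/K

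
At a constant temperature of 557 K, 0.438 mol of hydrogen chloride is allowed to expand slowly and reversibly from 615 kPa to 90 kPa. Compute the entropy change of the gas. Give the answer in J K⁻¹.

ΔS_gas = 7 J/K

For an isothermal ideal gas ΔS_gas = nR ln(P₁/P₂) = 0.438 × 8.314 × ln(615/90) = 7 J/K.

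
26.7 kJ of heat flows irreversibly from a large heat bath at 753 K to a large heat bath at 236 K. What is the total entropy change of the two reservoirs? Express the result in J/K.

ΔS_hot = −Q/T_H = −26700/753 = -35.458 J/K and ΔS_cold = +Q/T_C = 26700/236 = 113.14 J/K.
ΔS_total = -35.458 + 113.14 = 77.7 J/K, positive as the second law requires.

ΔS_total = 77.7 J/K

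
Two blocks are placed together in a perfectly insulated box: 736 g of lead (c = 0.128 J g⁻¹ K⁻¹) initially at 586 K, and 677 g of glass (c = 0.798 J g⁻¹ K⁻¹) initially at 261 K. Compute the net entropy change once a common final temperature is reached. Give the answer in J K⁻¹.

Energy balance: T_f = (m₁c₁T₁ + m₂c₂T₂)/(m₁c₁ + m₂c₂) = 309.26 K.
ΔS₁ = m₁c₁ ln(T_f/T₁) = 94.208 × ln(309.26/586) = -60.21 J/K.
ΔS₂ = m₂c₂ ln(T_f/T₂) = 540.246 × ln(309.26/261) = 91.66 J/K.
ΔS_total = -60.21 + 91.66 = 31.4 J/K.

ΔS_total = 31.4 J/K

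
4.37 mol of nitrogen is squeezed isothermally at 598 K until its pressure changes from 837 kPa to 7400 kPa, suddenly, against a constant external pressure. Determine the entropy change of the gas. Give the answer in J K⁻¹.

ΔS_gas = -79.2 J/K

Entropy is a state function, so ΔS_gas depends only on the end states.
For an isothermal ideal gas ΔS_gas = nR ln(P₁/P₂) = 4.37 × 8.314 × ln(837/7400) = -79.2 J/K.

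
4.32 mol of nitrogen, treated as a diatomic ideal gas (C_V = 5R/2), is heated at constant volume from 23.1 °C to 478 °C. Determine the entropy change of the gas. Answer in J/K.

ΔS = 83.5 J/K

In kelvin: T₁ = 296.25 K, T₂ = 751.15 K. At constant volume, ΔS = nC_V ln(T₂/T₁) with C_V = 5R/2 = 20.79 J mol⁻¹ K⁻¹.
ΔS = 4.32 × 20.79 × ln(751.15/296.25) = 83.5 J/K.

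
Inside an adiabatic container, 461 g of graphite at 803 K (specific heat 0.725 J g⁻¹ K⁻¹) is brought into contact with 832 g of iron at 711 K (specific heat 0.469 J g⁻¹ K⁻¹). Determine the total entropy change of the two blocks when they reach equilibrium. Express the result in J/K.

Energy balance: T_f = (m₁c₁T₁ + m₂c₂T₂)/(m₁c₁ + m₂c₂) = 753.45 K.
ΔS₁ = m₁c₁ ln(T_f/T₁) = 334.225 × ln(753.45/803) = -21.29 J/K.
ΔS₂ = m₂c₂ ln(T_f/T₂) = 390.208 × ln(753.45/711) = 22.63 J/K.
ΔS_total = -21.29 + 22.63 = 1.34 J/K.

ΔS_total = 1.34 J/K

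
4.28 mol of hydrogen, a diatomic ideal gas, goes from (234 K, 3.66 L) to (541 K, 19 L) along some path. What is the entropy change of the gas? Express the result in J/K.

Entropy is a state function: ΔS = nC_V ln(T₂/T₁) + nR ln(V₂/V₁), with C_V = 5R/2 = 20.79 J mol⁻¹ K⁻¹ for a diatomic ideal gas.
ΔS = 4.28 × [20.79 × ln(541/234) + 8.314 × ln(19/3.66)] = 133 J/K.

ΔS = 133 J/K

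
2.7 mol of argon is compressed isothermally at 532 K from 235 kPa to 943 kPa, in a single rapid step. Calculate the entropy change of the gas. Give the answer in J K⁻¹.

ΔS_gas = -31.2 J/K

Entropy is a state function, so ΔS_gas depends only on the end states.
For an isothermal ideal gas ΔS_gas = nR ln(P₁/P₂) = 2.7 × 8.314 × ln(235/943) = -31.2 J/K.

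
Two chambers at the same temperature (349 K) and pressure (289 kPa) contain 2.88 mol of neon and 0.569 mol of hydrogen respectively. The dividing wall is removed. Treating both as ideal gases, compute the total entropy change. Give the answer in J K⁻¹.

ΔS_mix = 12.8 J/K

Mole fractions: x_A = 2.88/3.45 = 0.835, x_B = 0.165.
ΔS_mix = −R(n_A ln x_A + n_B ln x_B) = −8.314 × (2.88 ln 0.835 + 0.569 ln 0.165) = 12.8 J/K.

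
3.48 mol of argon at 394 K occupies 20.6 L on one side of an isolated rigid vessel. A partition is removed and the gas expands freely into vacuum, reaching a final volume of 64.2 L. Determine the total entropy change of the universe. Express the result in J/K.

ΔS_universe = 32.9 J/K

No heat is exchanged and no work is done, so the ideal-gas temperature stays constant.
Entropy is a state function; using a reversible isothermal path, ΔS_gas = nR ln(V₂/V₁) = 3.48 × 8.314 × ln(64.2/20.6) = 32.9 J/K.
The insulated surroundings exchange no heat, so ΔS_surr = 0 and ΔS_universe = ΔS_gas.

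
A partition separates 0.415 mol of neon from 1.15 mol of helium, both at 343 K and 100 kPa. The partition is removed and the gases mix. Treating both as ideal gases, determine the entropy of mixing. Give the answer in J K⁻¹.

ΔS_mix = 7.53 J/K

Mole fractions: x_A = 0.415/1.56 = 0.265, x_B = 0.735.
ΔS_mix = −R(n_A ln x_A + n_B ln x_B) = −8.314 × (0.415 ln 0.265 + 1.15 ln 0.735) = 7.53 J/K.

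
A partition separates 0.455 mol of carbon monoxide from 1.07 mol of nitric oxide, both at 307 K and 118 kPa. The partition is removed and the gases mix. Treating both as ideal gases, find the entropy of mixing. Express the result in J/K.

ΔS_mix = 7.73 J/K

Mole fractions: x_A = 0.455/1.53 = 0.298, x_B = 0.702.
ΔS_mix = −R(n_A ln x_A + n_B ln x_B) = −8.314 × (0.455 ln 0.298 + 1.07 ln 0.702) = 7.73 J/K.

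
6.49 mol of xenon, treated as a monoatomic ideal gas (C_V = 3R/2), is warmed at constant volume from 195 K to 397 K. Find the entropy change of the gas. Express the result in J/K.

At constant volume, ΔS = nC_V ln(T₂/T₁) with C_V = 3R/2 = 12.47 J mol⁻¹ K⁻¹.
ΔS = 6.49 × 12.47 × ln(397/195) = 57.5 J/K.

ΔS = 57.5 J/K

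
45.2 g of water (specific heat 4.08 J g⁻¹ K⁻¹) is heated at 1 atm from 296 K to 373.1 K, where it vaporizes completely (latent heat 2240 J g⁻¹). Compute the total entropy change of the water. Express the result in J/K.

Warming step: ΔS₁ = m c ln(T_tr/T_i) = 45.2 × 4.08 × ln(373.1/296) = 42.69 J/K.
Phase change: ΔS₂ = +mL/T_tr = 45.2 × 2240 / 373.1 = 271.4 J/K.
ΔS_total = (42.69) + (271.4) = 314 J/K.

ΔS = 314 J/K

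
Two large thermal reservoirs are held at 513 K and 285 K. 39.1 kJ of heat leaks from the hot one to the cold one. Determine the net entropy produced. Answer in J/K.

ΔS_hot = −Q/T_H = −39100/513 = -76.22 J/K and ΔS_cold = +Q/T_C = 39100/285 = 137.2 J/K.
ΔS_total = -76.22 + 137.2 = 61 J/K, positive as the second law requires.

ΔS_total = 61 J/K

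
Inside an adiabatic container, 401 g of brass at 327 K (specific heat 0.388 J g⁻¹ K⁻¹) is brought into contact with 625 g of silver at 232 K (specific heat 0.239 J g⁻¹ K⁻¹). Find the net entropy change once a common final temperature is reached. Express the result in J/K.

Energy balance: T_f = (m₁c₁T₁ + m₂c₂T₂)/(m₁c₁ + m₂c₂) = 280.47 K.
ΔS₁ = m₁c₁ ln(T_f/T₁) = 155.588 × ln(280.47/327) = -23.88 J/K.
ΔS₂ = m₂c₂ ln(T_f/T₂) = 149.375 × ln(280.47/232) = 28.34 J/K.
ΔS_total = -23.88 + 28.34 = 4.46 J/K.

ΔS_total = 4.46 J/K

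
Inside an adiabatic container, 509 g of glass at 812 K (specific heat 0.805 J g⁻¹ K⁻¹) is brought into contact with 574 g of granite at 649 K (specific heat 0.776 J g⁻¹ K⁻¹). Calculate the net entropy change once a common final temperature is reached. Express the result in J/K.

ΔS_total = 5.36 J/K

Energy balance: T_f = (m₁c₁T₁ + m₂c₂T₂)/(m₁c₁ + m₂c₂) = 727.1 K.
ΔS₁ = m₁c₁ ln(T_f/T₁) = 409.745 × ln(727.1/812) = -45.25 J/K.
ΔS₂ = m₂c₂ ln(T_f/T₂) = 445.424 × ln(727.1/649) = 50.61 J/K.
ΔS_total = -45.25 + 50.61 = 5.36 J/K.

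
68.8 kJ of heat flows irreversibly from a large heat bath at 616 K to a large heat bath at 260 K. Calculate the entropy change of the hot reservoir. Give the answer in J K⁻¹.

ΔS_hot = -112 J/K

The hot reservoir loses heat Q, so ΔS_hot = −Q/T_H = −68800/616 = -112 J/K.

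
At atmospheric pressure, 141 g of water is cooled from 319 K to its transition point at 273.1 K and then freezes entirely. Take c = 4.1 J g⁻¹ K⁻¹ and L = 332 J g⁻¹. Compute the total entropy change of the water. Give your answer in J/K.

ΔS = -261 J/K

Cooling step: ΔS₁ = m c ln(T_tr/T_i) = 141 × 4.1 × ln(273.1/319) = -89.81 J/K.
Phase change: ΔS₂ = −mL/T_tr = −141 × 332 / 273.1 = -171.4 J/K.
ΔS_total = (-89.81) + (-171.4) = -261 J/K.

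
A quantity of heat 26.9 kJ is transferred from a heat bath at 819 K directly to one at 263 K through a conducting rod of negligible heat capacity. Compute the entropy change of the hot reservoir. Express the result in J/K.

ΔS_hot = -32.8 J/K

The hot reservoir loses heat Q, so ΔS_hot = −Q/T_H = −26900/819 = -32.8 J/K.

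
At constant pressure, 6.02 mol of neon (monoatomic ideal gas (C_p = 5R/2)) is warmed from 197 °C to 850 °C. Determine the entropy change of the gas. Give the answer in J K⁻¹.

In kelvin: T₁ = 470.15 K, T₂ = 1123.15 K. At constant pressure, ΔS = nC_p ln(T₂/T₁) with C_p = 5R/2 = 20.79 J mol⁻¹ K⁻¹.
ΔS = 6.02 × 20.79 × ln(1123.15/470.15) = 109 J/K.

ΔS = 109 J/K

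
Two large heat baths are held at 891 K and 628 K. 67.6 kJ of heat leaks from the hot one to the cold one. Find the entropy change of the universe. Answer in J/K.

ΔS_total = 31.8 J/K

ΔS_hot = −Q/T_H = −67600/891 = -75.87 J/K and ΔS_cold = +Q/T_C = 67600/628 = 107.64 J/K.
ΔS_total = -75.87 + 107.64 = 31.8 J/K, positive as the second law requires.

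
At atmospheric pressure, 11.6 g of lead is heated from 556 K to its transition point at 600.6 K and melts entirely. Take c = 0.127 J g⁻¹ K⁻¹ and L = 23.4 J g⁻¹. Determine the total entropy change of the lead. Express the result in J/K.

Warming step: ΔS₁ = m c ln(T_tr/T_i) = 11.6 × 0.127 × ln(600.6/556) = 0.1137 J/K.
Phase change: ΔS₂ = +mL/T_tr = 11.6 × 23.4 / 600.6 = 0.4519 J/K.
ΔS_total = (0.1137) + (0.4519) = 0.566 J/K.

ΔS = 0.566 J/K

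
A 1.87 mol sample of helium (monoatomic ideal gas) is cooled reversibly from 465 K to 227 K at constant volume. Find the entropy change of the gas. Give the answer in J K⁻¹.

At constant volume, ΔS = nC_V ln(T₂/T₁) with C_V = 3R/2 = 12.47 J mol⁻¹ K⁻¹.
ΔS = 1.87 × 12.47 × ln(227/465) = -16.7 J/K.

ΔS = -16.7 J/K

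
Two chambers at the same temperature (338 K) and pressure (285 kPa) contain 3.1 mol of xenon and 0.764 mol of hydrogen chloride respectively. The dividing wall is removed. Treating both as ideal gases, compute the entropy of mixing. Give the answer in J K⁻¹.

ΔS_mix = 16 J/K

Mole fractions: x_A = 3.1/3.86 = 0.802, x_B = 0.198.
ΔS_mix = −R(n_A ln x_A + n_B ln x_B) = −8.314 × (3.1 ln 0.802 + 0.764 ln 0.198) = 16 J/K.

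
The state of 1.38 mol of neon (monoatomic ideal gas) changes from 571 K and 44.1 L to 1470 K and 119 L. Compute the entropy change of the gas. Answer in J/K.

Entropy is a state function: ΔS = nC_V ln(T₂/T₁) + nR ln(V₂/V₁), with C_V = 3R/2 = 12.47 J mol⁻¹ K⁻¹ for a monoatomic ideal gas.
ΔS = 1.38 × [12.47 × ln(1470/571) + 8.314 × ln(119/44.1)] = 27.7 J/K.

ΔS = 27.7 J/K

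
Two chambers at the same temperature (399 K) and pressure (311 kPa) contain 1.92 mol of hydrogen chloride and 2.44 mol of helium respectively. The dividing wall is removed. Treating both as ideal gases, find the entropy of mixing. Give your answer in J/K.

Mole fractions: x_A = 1.92/4.36 = 0.44, x_B = 0.56.
ΔS_mix = −R(n_A ln x_A + n_B ln x_B) = −8.314 × (1.92 ln 0.44 + 2.44 ln 0.56) = 24.9 J/K.

ΔS_mix = 24.9 J/K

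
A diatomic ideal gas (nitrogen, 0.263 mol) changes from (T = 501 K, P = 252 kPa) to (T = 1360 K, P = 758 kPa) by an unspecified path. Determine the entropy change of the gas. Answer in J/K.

ΔS = nC_p ln(T₂/T₁) − nR ln(P₂/P₁), with C_p = 7R/2 = 29.1 J mol⁻¹ K⁻¹ for a diatomic ideal gas.
ΔS = 0.263 × [29.1 × ln(1360/501) − 8.314 × ln(758/252)] = 5.23 J/K.

ΔS = 5.23 J/K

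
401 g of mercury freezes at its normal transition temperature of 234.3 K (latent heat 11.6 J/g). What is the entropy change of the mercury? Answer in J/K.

ΔS = -19.9 J/K

Heat released by the substance: Q = −mL = −401 × 11.6 = −4651.6 J.
At constant T, ΔS = Q_rev/T = −4651.6 / 234.3 = -19.9 J/K.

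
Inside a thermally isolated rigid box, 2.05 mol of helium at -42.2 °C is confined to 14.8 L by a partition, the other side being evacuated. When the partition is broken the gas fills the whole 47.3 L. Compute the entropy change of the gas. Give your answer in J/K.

ΔS_gas = 19.8 J/K

No heat is exchanged and no work is done, so the ideal-gas temperature stays constant.
Entropy is a state function; using a reversible isothermal path, ΔS_gas = nR ln(V₂/V₁) = 2.05 × 8.314 × ln(47.3/14.8) = 19.8 J/K.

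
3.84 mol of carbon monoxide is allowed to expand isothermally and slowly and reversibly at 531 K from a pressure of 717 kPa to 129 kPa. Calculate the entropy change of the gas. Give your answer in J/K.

For an isothermal ideal gas ΔS_gas = nR ln(P₁/P₂) = 3.84 × 8.314 × ln(717/129) = 54.8 J/K.

ΔS_gas = 54.8 J/K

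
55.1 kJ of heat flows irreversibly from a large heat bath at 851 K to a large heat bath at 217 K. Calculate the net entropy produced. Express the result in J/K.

ΔS_total = 189 J/K

ΔS_hot = −Q/T_H = −55100/851 = -64.75 J/K and ΔS_cold = +Q/T_C = 55100/217 = 253.9 J/K.
ΔS_total = -64.75 + 253.9 = 189 J/K, positive as the second law requires.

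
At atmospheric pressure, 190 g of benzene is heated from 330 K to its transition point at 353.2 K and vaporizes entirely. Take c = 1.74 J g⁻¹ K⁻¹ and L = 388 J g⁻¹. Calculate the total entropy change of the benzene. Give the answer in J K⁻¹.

Warming step: ΔS₁ = m c ln(T_tr/T_i) = 190 × 1.74 × ln(353.2/330) = 22.46 J/K.
Phase change: ΔS₂ = +mL/T_tr = 190 × 388 / 353.2 = 208.7 J/K.
ΔS_total = (22.46) + (208.7) = 231 J/K.

ΔS = 231 J/K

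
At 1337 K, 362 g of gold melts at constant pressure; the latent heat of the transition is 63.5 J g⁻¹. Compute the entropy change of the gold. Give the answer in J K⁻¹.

Heat absorbed by the substance: Q = mL = 362 × 63.5 = 22987 J.
At constant T, ΔS = Q_rev/T = 22987 / 1337 = 17.2 J/K.

ΔS = 17.2 J/K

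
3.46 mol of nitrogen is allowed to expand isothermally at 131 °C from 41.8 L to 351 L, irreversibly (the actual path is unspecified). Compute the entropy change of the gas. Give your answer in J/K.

Entropy is a state function, so ΔS_gas depends only on the end states.
For an isothermal ideal gas ΔS_gas = nR ln(V₂/V₁) = 3.46 × 8.314 × ln(351/41.8) = 61.2 J/K.

ΔS_gas = 61.2 J/K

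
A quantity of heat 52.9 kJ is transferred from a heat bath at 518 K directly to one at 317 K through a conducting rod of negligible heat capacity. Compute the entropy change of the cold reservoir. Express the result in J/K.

ΔS_cold = 167 J/K

The cold reservoir gains heat Q, so ΔS_cold = +Q/T_C = 52900/317 = 167 J/K.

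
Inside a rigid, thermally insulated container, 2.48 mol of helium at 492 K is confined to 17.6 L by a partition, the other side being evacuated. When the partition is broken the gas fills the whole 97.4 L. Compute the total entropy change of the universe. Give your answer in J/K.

No heat is exchanged and no work is done, so the ideal-gas temperature stays constant.
Entropy is a state function; using a reversible isothermal path, ΔS_gas = nR ln(V₂/V₁) = 2.48 × 8.314 × ln(97.4/17.6) = 35.3 J/K.
The insulated surroundings exchange no heat, so ΔS_surr = 0 and ΔS_universe = ΔS_gas.

ΔS_universe = 35.3 J/K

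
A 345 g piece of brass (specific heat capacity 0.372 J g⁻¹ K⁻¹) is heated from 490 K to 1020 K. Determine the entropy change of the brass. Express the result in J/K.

ΔS = 94.1 J/K

ΔS = ∫dQ_rev/T = m c ln(T₂/T₁) = 345 × 0.372 × ln(1020/490) = 94.1 J/K.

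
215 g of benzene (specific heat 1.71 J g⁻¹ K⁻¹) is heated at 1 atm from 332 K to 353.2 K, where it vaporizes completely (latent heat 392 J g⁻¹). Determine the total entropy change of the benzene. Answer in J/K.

ΔS = 261 J/K

Warming step: ΔS₁ = m c ln(T_tr/T_i) = 215 × 1.71 × ln(353.2/332) = 22.76 J/K.
Phase change: ΔS₂ = +mL/T_tr = 215 × 392 / 353.2 = 238.6 J/K.
ΔS_total = (22.76) + (238.6) = 261 J/K.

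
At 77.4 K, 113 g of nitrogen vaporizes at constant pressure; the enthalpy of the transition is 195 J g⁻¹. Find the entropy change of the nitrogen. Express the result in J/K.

Heat absorbed by the substance: Q = mL = 113 × 195 = 22035 J.
At constant T, ΔS = Q_rev/T = 22035 / 77.4 = 285 J/K.

ΔS = 285 J/K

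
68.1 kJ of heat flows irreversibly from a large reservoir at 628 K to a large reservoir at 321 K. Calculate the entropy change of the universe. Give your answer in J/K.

ΔS_total = 104 J/K

ΔS_hot = −Q/T_H = −68100/628 = -108.4 J/K and ΔS_cold = +Q/T_C = 68100/321 = 212.1 J/K.
ΔS_total = -108.4 + 212.1 = 104 J/K, positive as the second law requires.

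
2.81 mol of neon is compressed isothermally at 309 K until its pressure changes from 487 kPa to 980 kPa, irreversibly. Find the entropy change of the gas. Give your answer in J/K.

Entropy is a state function, so ΔS_gas depends only on the end states.
For an isothermal ideal gas ΔS_gas = nR ln(P₁/P₂) = 2.81 × 8.314 × ln(487/980) = -16.3 J/K.

ΔS_gas = -16.3 J/K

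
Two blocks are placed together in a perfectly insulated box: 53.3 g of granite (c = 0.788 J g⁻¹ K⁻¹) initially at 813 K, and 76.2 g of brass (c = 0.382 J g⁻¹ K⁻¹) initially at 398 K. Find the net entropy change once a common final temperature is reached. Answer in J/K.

ΔS_total = 4.12 J/K

Energy balance: T_f = (m₁c₁T₁ + m₂c₂T₂)/(m₁c₁ + m₂c₂) = 643.12 K.
ΔS₁ = m₁c₁ ln(T_f/T₁) = 42.0004 × ln(643.12/813) = -9.845 J/K.
ΔS₂ = m₂c₂ ln(T_f/T₂) = 29.1084 × ln(643.12/398) = 13.97 J/K.
ΔS_total = -9.845 + 13.97 = 4.12 J/K.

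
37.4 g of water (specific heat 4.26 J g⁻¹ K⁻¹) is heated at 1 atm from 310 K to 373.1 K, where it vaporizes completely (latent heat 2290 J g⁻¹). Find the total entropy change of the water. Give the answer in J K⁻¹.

ΔS = 259 J/K

Warming step: ΔS₁ = m c ln(T_tr/T_i) = 37.4 × 4.26 × ln(373.1/310) = 29.52 J/K.
Phase change: ΔS₂ = +mL/T_tr = 37.4 × 2290 / 373.1 = 229.6 J/K.
ΔS_total = (29.52) + (229.6) = 259 J/K.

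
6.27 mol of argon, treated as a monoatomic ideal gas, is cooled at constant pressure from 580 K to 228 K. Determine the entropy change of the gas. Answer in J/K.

At constant pressure, ΔS = nC_p ln(T₂/T₁) with C_p = 5R/2 = 20.79 J mol⁻¹ K⁻¹.
ΔS = 6.27 × 20.79 × ln(228/580) = -122 J/K.

ΔS = -122 J/K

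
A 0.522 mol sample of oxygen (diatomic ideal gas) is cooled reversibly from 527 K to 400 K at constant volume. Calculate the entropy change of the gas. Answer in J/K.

At constant volume, ΔS = nC_V ln(T₂/T₁) with C_V = 5R/2 = 20.79 J mol⁻¹ K⁻¹.
ΔS = 0.522 × 20.79 × ln(400/527) = -2.99 J/K.

ΔS = -2.99 J/K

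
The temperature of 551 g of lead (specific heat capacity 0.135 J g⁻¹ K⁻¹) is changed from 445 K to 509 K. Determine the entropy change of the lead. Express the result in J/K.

ΔS = ∫dQ_rev/T = m c ln(T₂/T₁) = 551 × 0.135 × ln(509/445) = 10 J/K.

ΔS = 10 J/K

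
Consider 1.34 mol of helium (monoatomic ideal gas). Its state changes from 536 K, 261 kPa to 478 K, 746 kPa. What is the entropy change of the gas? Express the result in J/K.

ΔS = nC_p ln(T₂/T₁) − nR ln(P₂/P₁), with C_p = 5R/2 = 20.79 J mol⁻¹ K⁻¹ for a monoatomic ideal gas.
ΔS = 1.34 × [20.79 × ln(478/536) − 8.314 × ln(746/261)] = -14.9 J/K.

ΔS = -14.9 J/K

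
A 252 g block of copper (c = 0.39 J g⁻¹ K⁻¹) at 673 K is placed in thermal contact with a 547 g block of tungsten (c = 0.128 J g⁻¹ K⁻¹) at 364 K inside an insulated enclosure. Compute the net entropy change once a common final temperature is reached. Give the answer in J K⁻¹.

ΔS_total = 7.36 J/K

Energy balance: T_f = (m₁c₁T₁ + m₂c₂T₂)/(m₁c₁ + m₂c₂) = 544.45 K.
ΔS₁ = m₁c₁ ln(T_f/T₁) = 98.28 × ln(544.45/673) = -20.83 J/K.
ΔS₂ = m₂c₂ ln(T_f/T₂) = 70.016 × ln(544.45/364) = 28.19 J/K.
ΔS_total = -20.83 + 28.19 = 7.36 J/K.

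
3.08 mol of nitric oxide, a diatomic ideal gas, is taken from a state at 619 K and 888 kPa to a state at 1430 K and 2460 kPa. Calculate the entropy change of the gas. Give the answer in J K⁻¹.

ΔS = nC_p ln(T₂/T₁) − nR ln(P₂/P₁), with C_p = 7R/2 = 29.1 J mol⁻¹ K⁻¹ for a diatomic ideal gas.
ΔS = 3.08 × [29.1 × ln(1430/619) − 8.314 × ln(2460/888)] = 49 J/K.

ΔS = 49 J/K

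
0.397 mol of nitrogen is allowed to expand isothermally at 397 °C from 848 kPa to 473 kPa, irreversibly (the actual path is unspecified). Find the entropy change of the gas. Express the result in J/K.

Entropy is a state function, so ΔS_gas depends only on the end states.
For an isothermal ideal gas ΔS_gas = nR ln(P₁/P₂) = 0.397 × 8.314 × ln(848/473) = 1.93 J/K.

ΔS_gas = 1.93 J/K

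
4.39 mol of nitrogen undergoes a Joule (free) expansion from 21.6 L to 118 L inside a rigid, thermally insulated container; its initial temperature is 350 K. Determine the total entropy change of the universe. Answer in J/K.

No heat is exchanged and no work is done, so the ideal-gas temperature stays constant.
Entropy is a state function; using a reversible isothermal path, ΔS_gas = nR ln(V₂/V₁) = 4.39 × 8.314 × ln(118/21.6) = 62 J/K.
The insulated surroundings exchange no heat, so ΔS_surr = 0 and ΔS_universe = ΔS_gas.

ΔS_universe = 62 J/K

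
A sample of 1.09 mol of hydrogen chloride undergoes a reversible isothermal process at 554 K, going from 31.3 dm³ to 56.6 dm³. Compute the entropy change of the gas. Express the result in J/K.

For an isothermal ideal gas ΔS_gas = nR ln(V₂/V₁) = 1.09 × 8.314 × ln(56.6/31.3) = 5.37 J/K.

ΔS_gas = 5.37 J/K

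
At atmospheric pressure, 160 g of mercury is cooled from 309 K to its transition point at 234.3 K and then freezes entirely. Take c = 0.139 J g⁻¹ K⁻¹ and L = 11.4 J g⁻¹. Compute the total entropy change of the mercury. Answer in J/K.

Cooling step: ΔS₁ = m c ln(T_tr/T_i) = 160 × 0.139 × ln(234.3/309) = -6.155 J/K.
Phase change: ΔS₂ = −mL/T_tr = −160 × 11.4 / 234.3 = -7.785 J/K.
ΔS_total = (-6.155) + (-7.785) = -13.9 J/K.

ΔS = -13.9 J/K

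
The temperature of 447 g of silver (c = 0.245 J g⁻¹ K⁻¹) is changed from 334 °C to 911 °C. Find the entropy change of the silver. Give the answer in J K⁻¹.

In kelvin: T₁ = 607.15 K, T₂ = 1184.15 K. ΔS = ∫dQ_rev/T = m c ln(T₂/T₁) = 447 × 0.245 × ln(1184.15/607.15) = 73.2 J/K.

ΔS = 73.2 J/K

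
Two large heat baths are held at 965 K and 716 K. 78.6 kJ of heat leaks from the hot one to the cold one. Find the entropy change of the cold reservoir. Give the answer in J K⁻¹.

ΔS_cold = 110 J/K

The cold reservoir gains heat Q, so ΔS_cold = +Q/T_C = 78600/716 = 110 J/K.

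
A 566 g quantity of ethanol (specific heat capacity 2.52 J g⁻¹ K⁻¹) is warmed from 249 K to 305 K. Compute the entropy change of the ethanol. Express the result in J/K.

ΔS = ∫dQ_rev/T = m c ln(T₂/T₁) = 566 × 2.52 × ln(305/249) = 289 J/K.

ΔS = 289 J/K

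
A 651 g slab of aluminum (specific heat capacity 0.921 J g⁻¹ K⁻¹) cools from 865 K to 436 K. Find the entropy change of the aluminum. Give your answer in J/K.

ΔS = ∫dQ_rev/T = m c ln(T₂/T₁) = 651 × 0.921 × ln(436/865) = -411 J/K.

ΔS = -411 J/K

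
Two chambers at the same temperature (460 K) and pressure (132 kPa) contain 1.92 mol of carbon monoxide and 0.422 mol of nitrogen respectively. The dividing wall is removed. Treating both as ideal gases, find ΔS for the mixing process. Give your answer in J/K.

Mole fractions: x_A = 1.92/2.34 = 0.82, x_B = 0.18.
ΔS_mix = −R(n_A ln x_A + n_B ln x_B) = −8.314 × (1.92 ln 0.82 + 0.422 ln 0.18) = 9.18 J/K.

ΔS_mix = 9.18 J/K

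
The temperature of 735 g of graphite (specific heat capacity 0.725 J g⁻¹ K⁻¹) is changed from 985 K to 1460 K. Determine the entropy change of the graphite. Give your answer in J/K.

ΔS = 210 J/K

ΔS = ∫dQ_rev/T = m c ln(T₂/T₁) = 735 × 0.725 × ln(1460/985) = 210 J/K.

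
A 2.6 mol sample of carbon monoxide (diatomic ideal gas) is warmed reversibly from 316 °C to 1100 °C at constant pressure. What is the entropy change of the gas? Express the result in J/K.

ΔS = 64 J/K

In kelvin: T₁ = 589.15 K, T₂ = 1373.15 K. At constant pressure, ΔS = nC_p ln(T₂/T₁) with C_p = 7R/2 = 29.1 J mol⁻¹ K⁻¹.
ΔS = 2.6 × 29.1 × ln(1373.15/589.15) = 64 J/K.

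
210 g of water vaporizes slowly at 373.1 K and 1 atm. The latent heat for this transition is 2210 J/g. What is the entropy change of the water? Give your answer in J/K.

Heat absorbed by the substance: Q = mL = 210 × 2210 = 464100 J.
At constant T, ΔS = Q_rev/T = 464100 / 373.1 = 1240 J/K.

ΔS = 1240 J/K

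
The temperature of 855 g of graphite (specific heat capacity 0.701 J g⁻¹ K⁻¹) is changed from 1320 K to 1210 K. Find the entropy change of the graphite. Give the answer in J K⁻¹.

ΔS = ∫dQ_rev/T = m c ln(T₂/T₁) = 855 × 0.701 × ln(1210/1320) = -52.2 J/K.

ΔS = -52.2 J/K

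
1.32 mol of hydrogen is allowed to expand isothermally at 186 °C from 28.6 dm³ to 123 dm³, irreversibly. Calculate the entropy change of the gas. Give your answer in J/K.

Entropy is a state function, so ΔS_gas depends only on the end states.
For an isothermal ideal gas ΔS_gas = nR ln(V₂/V₁) = 1.32 × 8.314 × ln(123/28.6) = 16 J/K.

ΔS_gas = 16 J/K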